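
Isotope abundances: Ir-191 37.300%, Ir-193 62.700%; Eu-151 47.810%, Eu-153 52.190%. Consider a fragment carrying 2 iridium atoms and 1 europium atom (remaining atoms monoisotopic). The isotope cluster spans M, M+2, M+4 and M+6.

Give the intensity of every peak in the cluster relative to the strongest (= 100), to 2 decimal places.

15.40 : 68.56 : 100.00 : 47.49

Iridium pattern (n=2): 0.139129 : 0.467742 : 0.393129
Europium pattern (n=1): 0.4781 : 0.5219
Convolve the two distributions (both contribute in 2-u steps):
  M: 0.139129×0.4781 = 0.066518
  M+2: 0.139129×0.5219 + 0.467742×0.4781 = 0.296239
  M+4: 0.467742×0.5219 + 0.393129×0.4781 = 0.432070
  M+6: 0.393129×0.5219 = 0.205174
Scale to base peak (0.432070) = 100: 15.40 : 68.56 : 100.00 : 47.49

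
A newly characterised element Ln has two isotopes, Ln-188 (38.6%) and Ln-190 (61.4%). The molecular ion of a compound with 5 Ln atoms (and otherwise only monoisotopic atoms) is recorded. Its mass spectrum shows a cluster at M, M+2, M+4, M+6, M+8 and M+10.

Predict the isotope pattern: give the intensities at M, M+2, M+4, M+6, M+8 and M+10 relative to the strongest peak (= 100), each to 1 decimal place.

Each Ln atom is independently Ln-188 (p = 0.386) or Ln-190 (q = 0.614); the cluster is the binomial expansion (p + q)^5.
P(M) = 0.386^5 = 0.008569
P(M+2) = 5 × 0.386^4 × 0.614^1 = 0.068153
P(M+4) = 10 × 0.386^3 × 0.614^2 = 0.216820
P(M+6) = 10 × 0.386^2 × 0.614^3 = 0.344889
P(M+8) = 5 × 0.386^1 × 0.614^4 = 0.274303
P(M+10) = 0.614^5 = 0.087265
The M+6 peak is largest (0.344889); scaling to 100 gives 2.5 : 19.8 : 62.9 : 100.0 : 79.5 : 25.3.

2.5 : 19.8 : 62.9 : 100.0 : 79.5 : 25.3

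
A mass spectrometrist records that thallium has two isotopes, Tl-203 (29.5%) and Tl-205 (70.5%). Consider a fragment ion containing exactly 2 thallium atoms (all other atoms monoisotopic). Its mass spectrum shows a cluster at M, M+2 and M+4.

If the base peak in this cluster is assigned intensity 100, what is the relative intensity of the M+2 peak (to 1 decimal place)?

Term probabilities: M 0.0870, M+2 0.4160, M+4 0.4970. Base peak = M+4.
P(M+4) = C(2,2) × 0.295^0 × 0.705^2 = 1 × 1.0000 × 0.497025 = 0.497025 (base)
P(M+2) = C(2,1) × 0.295^1 × 0.705^1 = 2 × 0.2950 × 0.7050 = 0.415950
Relative intensity = 0.415950 / 0.497025 × 100 = 83.7

83.7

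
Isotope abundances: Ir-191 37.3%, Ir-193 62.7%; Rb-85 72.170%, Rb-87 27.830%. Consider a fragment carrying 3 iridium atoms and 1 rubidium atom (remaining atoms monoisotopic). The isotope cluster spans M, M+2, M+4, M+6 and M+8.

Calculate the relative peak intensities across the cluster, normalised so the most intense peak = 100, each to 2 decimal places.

9.60 : 52.09 : 100.00 : 76.94 : 17.58

Iridium pattern (n=3): 0.05189512 : 0.26170165 : 0.43991135 : 0.24649188
Rubidium pattern (n=1): 0.7217 : 0.2783
Convolve the two distributions (both contribute in 2-u steps):
  M: 0.05189512×0.7217 = 0.037453
  M+2: 0.05189512×0.2783 + 0.26170165×0.7217 = 0.203312
  M+4: 0.26170165×0.2783 + 0.43991135×0.7217 = 0.390316
  M+6: 0.43991135×0.2783 + 0.24649188×0.7217 = 0.300321
  M+8: 0.24649188×0.2783 = 0.068599
Scale to base peak (0.390316) = 100: 9.60 : 52.09 : 100.00 : 76.94 : 17.58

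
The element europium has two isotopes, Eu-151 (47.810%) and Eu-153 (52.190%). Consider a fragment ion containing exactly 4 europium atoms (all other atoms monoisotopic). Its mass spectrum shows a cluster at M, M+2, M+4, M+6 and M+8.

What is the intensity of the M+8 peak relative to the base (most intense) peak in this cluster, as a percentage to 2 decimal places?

(0.47810 + 0.52190)^4 gives M 0.0522, M+2 0.2281, M+4 0.3736, M+6 0.2719, M+8 0.0742; the largest is M+4.
P(M+4) = C(4,2) × 0.47810^2 × 0.52190^2 = 6 × 0.22857961 × 0.27237961 = 0.373563 (base)
P(M+8) = C(4,4) × 0.47810^0 × 0.52190^4 = 1 × 1.0000 × 0.07419065 = 0.074191
Relative intensity = 0.074191 / 0.373563 × 100 = 19.86

19.86%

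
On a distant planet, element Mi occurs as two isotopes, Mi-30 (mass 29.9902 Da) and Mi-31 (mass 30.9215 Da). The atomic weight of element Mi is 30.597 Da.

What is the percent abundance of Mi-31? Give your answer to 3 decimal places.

65.156%

With x = fraction of Mi-30 (so Mi-31 is 1 − x):
29.9902·x + 30.9215·(1 − x) = 30.597
(29.9902 − 30.9215)·x = 30.597 − 30.9215
x = -0.3245 / -0.9313 = 0.34844 → 34.844% Mi-30, 65.156% Mi-31.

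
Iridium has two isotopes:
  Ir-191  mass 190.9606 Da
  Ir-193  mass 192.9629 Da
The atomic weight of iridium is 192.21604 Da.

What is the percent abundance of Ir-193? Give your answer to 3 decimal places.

62.700%

With x = fraction of Ir-191 (so Ir-193 is 1 − x):
190.9606·x + 192.9629·(1 − x) = 192.21604
(190.9606 − 192.9629)·x = 192.21604 − 192.9629
x = -0.74686 / -2.0023 = 0.37300 → 37.300% Ir-191, 62.700% Ir-193.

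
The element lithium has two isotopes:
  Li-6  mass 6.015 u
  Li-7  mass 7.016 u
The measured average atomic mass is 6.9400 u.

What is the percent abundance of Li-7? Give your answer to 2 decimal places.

Writing the weighted mean with unknown fraction x of Li-6:
6.015·x + 7.016·(1 − x) = 6.9400
(6.015 − 7.016)·x = 6.9400 − 7.016
x = -0.0760 / -1.001 = 0.07592 → 7.59% Li-6, 92.41% Li-7.

92.41%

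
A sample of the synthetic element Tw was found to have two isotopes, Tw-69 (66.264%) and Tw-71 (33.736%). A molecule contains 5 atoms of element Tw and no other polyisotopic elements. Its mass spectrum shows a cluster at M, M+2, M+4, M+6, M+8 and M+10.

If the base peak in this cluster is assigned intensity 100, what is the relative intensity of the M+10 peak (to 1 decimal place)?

Term probabilities: M 0.1278, M+2 0.3252, M+4 0.3311, M+6 0.1686, M+8 0.0429, M+10 0.0044. Base peak = M+4.
P(M+4) = C(5,2) × 0.66264^3 × 0.33736^2 = 10 × 0.29095977 × 0.11381177 = 0.331146 (base)
P(M+10) = C(5,5) × 0.66264^0 × 0.33736^5 = 1 × 1.0000 × 0.00436986 = 0.004370
Relative intensity = 0.004370 / 0.331146 × 100 = 1.3

1.3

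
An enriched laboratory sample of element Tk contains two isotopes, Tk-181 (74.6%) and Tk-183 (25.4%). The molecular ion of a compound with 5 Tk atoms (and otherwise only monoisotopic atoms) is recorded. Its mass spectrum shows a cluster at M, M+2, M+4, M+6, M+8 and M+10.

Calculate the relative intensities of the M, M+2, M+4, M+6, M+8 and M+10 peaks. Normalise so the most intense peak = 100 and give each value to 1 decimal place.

58.7 : 100.0 : 68.1 : 23.2 : 3.9 : 0.3

Expanding (0.746 + 0.254)^5:
P(M) = 0.746^5 = 0.231044
P(M+2) = 5 × 0.746^4 × 0.254^1 = 0.393332
P(M+4) = 10 × 0.746^3 × 0.254^2 = 0.267845
P(M+6) = 10 × 0.746^2 × 0.254^3 = 0.091197
P(M+8) = 5 × 0.746^1 × 0.254^4 = 0.015525
P(M+10) = 0.254^5 = 0.001057
The M+2 peak is largest (0.393332); scaling to 100 gives 58.7 : 100.0 : 68.1 : 23.2 : 3.9 : 0.3.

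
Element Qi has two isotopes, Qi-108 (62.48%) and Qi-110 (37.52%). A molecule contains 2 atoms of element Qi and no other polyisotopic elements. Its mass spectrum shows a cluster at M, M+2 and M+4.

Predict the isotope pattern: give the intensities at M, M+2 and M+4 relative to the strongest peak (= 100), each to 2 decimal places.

Each Qi atom is independently Qi-108 (p = 0.6248) or Qi-110 (q = 0.3752); the cluster is the binomial expansion (p + q)^2.
P(M) = 0.6248^2 = 0.390375
P(M+2) = 2 × 0.6248^1 × 0.3752^1 = 0.468850
P(M+4) = 0.3752^2 = 0.140775
The M+2 peak is largest (0.468850); scaling to 100 gives 83.26 : 100.00 : 30.03.

83.26 : 100.00 : 30.03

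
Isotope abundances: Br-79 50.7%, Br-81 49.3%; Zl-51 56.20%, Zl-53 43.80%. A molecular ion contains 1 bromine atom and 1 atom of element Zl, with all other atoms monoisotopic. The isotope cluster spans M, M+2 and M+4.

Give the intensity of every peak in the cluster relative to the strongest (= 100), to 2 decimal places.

57.09 : 100.00 : 43.26

Bromine pattern (n=1): 0.5070 : 0.4930
Element Zl pattern (n=1): 0.5620 : 0.4380
Convolve the two distributions (both contribute in 2-u steps):
  M: 0.5070×0.5620 = 0.284934
  M+2: 0.5070×0.4380 + 0.4930×0.5620 = 0.499132
  M+4: 0.4930×0.4380 = 0.215934
Scale to base peak (0.499132) = 100: 57.09 : 100.00 : 43.26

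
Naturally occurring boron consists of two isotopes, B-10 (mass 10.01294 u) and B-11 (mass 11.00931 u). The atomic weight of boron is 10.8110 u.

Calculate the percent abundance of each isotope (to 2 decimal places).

B-10: 19.90%, B-11: 80.10%

With x = fraction of B-10 (so B-11 is 1 − x):
10.01294·x + 11.00931·(1 − x) = 10.8110
(10.01294 − 11.00931)·x = 10.8110 − 11.00931
x = -0.19831 / -0.99637 = 0.19903 → 19.90% B-10, 80.10% B-11.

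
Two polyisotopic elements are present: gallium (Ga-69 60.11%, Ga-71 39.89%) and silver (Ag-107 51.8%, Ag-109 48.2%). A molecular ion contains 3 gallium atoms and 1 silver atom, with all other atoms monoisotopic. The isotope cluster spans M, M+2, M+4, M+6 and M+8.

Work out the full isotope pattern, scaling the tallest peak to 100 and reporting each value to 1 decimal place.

31.5 : 92.1 : 100.0 : 47.9 : 8.6

Gallium pattern (n=3): 0.21719018 : 0.43239309 : 0.28694328 : 0.06347345
Silver pattern (n=1): 0.5180 : 0.4820
Convolve the two distributions (both contribute in 2-u steps):
  M: 0.21719018×0.5180 = 0.112505
  M+2: 0.21719018×0.4820 + 0.43239309×0.5180 = 0.328665
  M+4: 0.43239309×0.4820 + 0.28694328×0.5180 = 0.357050
  M+6: 0.28694328×0.4820 + 0.06347345×0.5180 = 0.171186
  M+8: 0.06347345×0.4820 = 0.030594
Scale to base peak (0.357050) = 100: 31.5 : 92.1 : 100.0 : 47.9 : 8.6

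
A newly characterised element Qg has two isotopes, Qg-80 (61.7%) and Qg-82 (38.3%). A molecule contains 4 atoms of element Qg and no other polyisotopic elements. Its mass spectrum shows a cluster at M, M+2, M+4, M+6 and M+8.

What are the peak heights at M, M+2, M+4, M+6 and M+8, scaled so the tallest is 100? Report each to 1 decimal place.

The 4 Qg atoms are independent, so intensities follow the terms of (0.617 + 0.383)^4.
P(M) = 0.617^4 = 0.144924
P(M+2) = 4 × 0.617^3 × 0.383^1 = 0.359844
P(M+4) = 6 × 0.617^2 × 0.383^2 = 0.335057
P(M+6) = 4 × 0.617^1 × 0.383^3 = 0.138657
P(M+8) = 0.383^4 = 0.021518
The M+2 peak is largest (0.359844); scaling to 100 gives 40.3 : 100.0 : 93.1 : 38.5 : 6.0.

40.3 : 100.0 : 93.1 : 38.5 : 6.0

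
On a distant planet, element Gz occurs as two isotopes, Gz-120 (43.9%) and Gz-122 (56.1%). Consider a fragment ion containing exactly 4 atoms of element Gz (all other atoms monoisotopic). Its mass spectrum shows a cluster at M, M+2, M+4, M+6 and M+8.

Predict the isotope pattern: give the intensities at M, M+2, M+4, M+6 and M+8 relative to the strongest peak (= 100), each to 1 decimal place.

10.2 : 52.2 : 100.0 : 85.2 : 27.2

The 4 Gz atoms are independent, so intensities follow the terms of (0.439 + 0.561)^4.
P(M) = 0.439^4 = 0.037141
P(M+2) = 4 × 0.439^3 × 0.561^1 = 0.189853
P(M+4) = 6 × 0.439^2 × 0.561^2 = 0.363920
P(M+6) = 4 × 0.439^1 × 0.561^3 = 0.310037
P(M+8) = 0.561^4 = 0.099049
The M+4 peak is largest (0.363920); scaling to 100 gives 10.2 : 52.2 : 100.0 : 85.2 : 27.2.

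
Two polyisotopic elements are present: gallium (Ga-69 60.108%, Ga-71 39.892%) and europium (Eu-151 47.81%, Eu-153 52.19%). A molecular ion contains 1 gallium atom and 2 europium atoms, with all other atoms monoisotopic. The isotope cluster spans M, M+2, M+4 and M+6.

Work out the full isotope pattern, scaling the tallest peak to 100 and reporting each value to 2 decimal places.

Gallium pattern (n=1): 0.60108 : 0.39892
Europium pattern (n=2): 0.22857961 : 0.49904078 : 0.27237961
Convolve the two distributions (both contribute in 2-u steps):
  M: 0.60108×0.22857961 = 0.137395
  M+2: 0.60108×0.49904078 + 0.39892×0.22857961 = 0.391148
  M+4: 0.60108×0.27237961 + 0.39892×0.49904078 = 0.362799
  M+6: 0.39892×0.27237961 = 0.108658
Scale to base peak (0.391148) = 100: 35.13 : 100.00 : 92.75 : 27.78

35.13 : 100.00 : 92.75 : 27.78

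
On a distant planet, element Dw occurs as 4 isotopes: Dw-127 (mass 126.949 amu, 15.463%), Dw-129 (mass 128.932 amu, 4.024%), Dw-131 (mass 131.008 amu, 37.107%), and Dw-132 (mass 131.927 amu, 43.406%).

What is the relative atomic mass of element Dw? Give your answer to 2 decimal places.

130.70 amu

Average mass = Σ (abundance × isotope mass) = 0.15463 × 126.949 + 0.04024 × 128.932 + 0.37107 × 131.008 + 0.43406 × 131.927
= 19.6301 + 5.1882 + 48.6131 + 57.2642 = 130.6956 amu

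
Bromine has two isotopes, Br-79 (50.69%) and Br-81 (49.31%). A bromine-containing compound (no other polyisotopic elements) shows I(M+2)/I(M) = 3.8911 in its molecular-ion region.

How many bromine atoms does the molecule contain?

4

The M+2/M ratio from n Br atoms is n · q/p = n · 0.4931/0.5069.
n = 3.8911 × 0.5069/0.4931 = 4.00 ≈ 4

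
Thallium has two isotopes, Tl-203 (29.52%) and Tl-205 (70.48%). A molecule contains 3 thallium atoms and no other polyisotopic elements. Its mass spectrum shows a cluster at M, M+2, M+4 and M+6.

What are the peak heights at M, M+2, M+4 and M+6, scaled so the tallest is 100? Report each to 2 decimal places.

5.85 : 41.88 : 100.00 : 79.58

Each Tl atom is independently Tl-203 (p = 0.2952) or Tl-205 (q = 0.7048); the cluster is the binomial expansion (p + q)^3.
P(M) = 0.2952^3 = 0.025725
P(M+2) = 3 × 0.2952^2 × 0.7048^1 = 0.184255
P(M+4) = 3 × 0.2952^1 × 0.7048^2 = 0.439916
P(M+6) = 0.7048^3 = 0.350104
The M+4 peak is largest (0.439916); scaling to 100 gives 5.85 : 41.88 : 100.00 : 79.58.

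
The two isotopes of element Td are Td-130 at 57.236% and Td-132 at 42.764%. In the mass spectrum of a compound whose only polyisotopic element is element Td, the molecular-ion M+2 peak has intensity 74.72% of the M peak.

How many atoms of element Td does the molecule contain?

1

For n independent Td atoms, I(M+2)/I(M) = n · (abundance Td-132) / (abundance Td-130) = n · 0.42764/0.57236.
n = 0.7472 × 0.57236/0.42764 = 1.00 ≈ 1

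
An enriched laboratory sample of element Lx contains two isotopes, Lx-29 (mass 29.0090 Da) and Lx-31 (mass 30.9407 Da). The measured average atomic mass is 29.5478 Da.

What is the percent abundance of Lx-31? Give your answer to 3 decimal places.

27.893%

With x = fraction of Lx-29 (so Lx-31 is 1 − x):
29.0090·x + 30.9407·(1 − x) = 29.5478
(29.0090 − 30.9407)·x = 29.5478 − 30.9407
x = -1.3929 / -1.9317 = 0.72107 → 72.107% Lx-29, 27.893% Lx-31.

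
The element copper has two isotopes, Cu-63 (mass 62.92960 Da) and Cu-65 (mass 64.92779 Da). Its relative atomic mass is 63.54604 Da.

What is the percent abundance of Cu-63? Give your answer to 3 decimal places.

69.150%

With x = fraction of Cu-63 (so Cu-65 is 1 − x):
62.92960·x + 64.92779·(1 − x) = 63.54604
(62.92960 − 64.92779)·x = 63.54604 − 64.92779
x = -1.38175 / -1.99819 = 0.69150 → 69.150% Cu-63, 30.850% Cu-65.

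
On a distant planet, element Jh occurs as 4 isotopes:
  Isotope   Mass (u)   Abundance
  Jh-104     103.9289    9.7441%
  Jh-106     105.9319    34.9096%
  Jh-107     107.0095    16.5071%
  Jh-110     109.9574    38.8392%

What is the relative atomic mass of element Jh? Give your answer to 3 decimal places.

107.478 u

Weight each isotope mass by its fractional abundance: 0.097441 × 103.9289 + 0.349096 × 105.9319 + 0.165071 × 107.0095 + 0.388392 × 109.9574
= 10.12694 + 36.98040 + 17.66417 + 42.70657 = 107.47808 u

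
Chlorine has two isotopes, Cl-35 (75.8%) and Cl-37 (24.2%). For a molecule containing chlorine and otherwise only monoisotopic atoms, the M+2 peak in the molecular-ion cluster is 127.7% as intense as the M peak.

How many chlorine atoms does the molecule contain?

With n Cl atoms, P(M+2)/P(M) = C(n,1)·p^(n−1)q / p^n = n·q/p = n · 0.242/0.758.
n = 1.277 × 0.758/0.242 = 4.00 ≈ 4

4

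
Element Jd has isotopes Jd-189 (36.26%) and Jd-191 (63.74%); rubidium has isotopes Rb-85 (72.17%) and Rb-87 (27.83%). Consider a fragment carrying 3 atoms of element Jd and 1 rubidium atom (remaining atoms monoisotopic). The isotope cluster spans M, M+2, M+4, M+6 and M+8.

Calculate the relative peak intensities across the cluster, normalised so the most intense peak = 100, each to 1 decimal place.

Element Jd pattern (n=3): 0.0476742 : 0.25141368 : 0.44195004 : 0.25896208
Rubidium pattern (n=1): 0.7217 : 0.2783
Convolve the two distributions (both contribute in 2-u steps):
  M: 0.0476742×0.7217 = 0.034406
  M+2: 0.0476742×0.2783 + 0.25141368×0.7217 = 0.194713
  M+4: 0.25141368×0.2783 + 0.44195004×0.7217 = 0.388924
  M+6: 0.44195004×0.2783 + 0.25896208×0.7217 = 0.309888
  M+8: 0.25896208×0.2783 = 0.072069
Scale to base peak (0.388924) = 100: 8.8 : 50.1 : 100.0 : 79.7 : 18.5

8.8 : 50.1 : 100.0 : 79.7 : 18.5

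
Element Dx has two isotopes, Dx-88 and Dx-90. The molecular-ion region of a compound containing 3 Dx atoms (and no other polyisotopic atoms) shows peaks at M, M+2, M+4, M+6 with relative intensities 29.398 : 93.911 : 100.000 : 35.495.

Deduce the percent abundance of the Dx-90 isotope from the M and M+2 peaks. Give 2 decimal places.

51.57%

Write p for the Dx-88 fraction. I(M+2)/I(M) = [C(3,1)·p^2·(1−p)] / p^3 = 3·(1−p)/p = 93.911/29.398 = 3.1945
(1−p)/p = 3.1945/3 = 1.0648  ⇒  p = 1/(1 + 1.0648) = 0.4843
Dx-88: 48.43%, Dx-90: 51.57%.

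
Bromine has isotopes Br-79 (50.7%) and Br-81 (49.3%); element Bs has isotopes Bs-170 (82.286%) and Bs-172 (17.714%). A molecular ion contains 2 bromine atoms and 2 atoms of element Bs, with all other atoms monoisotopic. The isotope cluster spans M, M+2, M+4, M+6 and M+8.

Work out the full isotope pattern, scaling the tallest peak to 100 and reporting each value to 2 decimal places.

42.10 : 100.00 : 77.01 : 20.93 : 1.84

Bromine pattern (n=2): 0.257049 : 0.499902 : 0.243049
Element Bs pattern (n=2): 0.67709858 : 0.29152284 : 0.03137858
Convolve the two distributions (both contribute in 2-u steps):
  M: 0.257049×0.67709858 = 0.174048
  M+2: 0.257049×0.29152284 + 0.499902×0.67709858 = 0.413419
  M+4: 0.257049×0.03137858 + 0.499902×0.29152284 + 0.243049×0.67709858 = 0.318367
  M+6: 0.499902×0.03137858 + 0.243049×0.29152284 = 0.086541
  M+8: 0.243049×0.03137858 = 0.007627
Scale to base peak (0.413419) = 100: 42.10 : 100.00 : 77.01 : 20.93 : 1.84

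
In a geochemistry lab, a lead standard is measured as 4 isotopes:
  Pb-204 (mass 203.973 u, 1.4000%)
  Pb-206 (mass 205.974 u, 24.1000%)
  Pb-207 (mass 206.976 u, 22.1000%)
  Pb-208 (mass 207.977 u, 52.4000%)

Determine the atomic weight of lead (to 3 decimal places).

Average mass = Σ (abundance × isotope mass) = 0.014000 × 203.973 + 0.241000 × 205.974 + 0.221000 × 206.976 + 0.524000 × 207.977
= 2.8556 + 49.6397 + 45.7417 + 108.9799 = 207.2169 u

207.217 u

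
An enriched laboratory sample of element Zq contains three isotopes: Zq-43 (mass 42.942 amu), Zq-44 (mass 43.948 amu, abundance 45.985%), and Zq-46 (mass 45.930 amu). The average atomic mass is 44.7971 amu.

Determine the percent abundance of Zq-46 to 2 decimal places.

Let x and y be the fractions of Zq-43 and Zq-46. Then x + y = 1 − 0.45985 = 0.54015 and 42.942x + 45.930y = 44.7971 − 0.45985×43.948 = 24.5876122.
Substituting: 42.942x + 45.930(0.54015 − x) = 24.5876122
(42.942 − 45.930)x = -0.2214773  ⇒  x = 0.07412, y = 0.46603
Zq-43: 7.41%, Zq-46: 46.60%.

46.60%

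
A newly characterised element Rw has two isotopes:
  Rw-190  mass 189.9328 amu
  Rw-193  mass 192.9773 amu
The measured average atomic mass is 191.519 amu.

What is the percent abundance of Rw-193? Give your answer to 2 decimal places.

52.10%

Let x be the fractional abundance of Rw-190; then Rw-193 has abundance 1 − x.
189.9328·x + 192.9773·(1 − x) = 191.519
(189.9328 − 192.9773)·x = 191.519 − 192.9773
x = -1.4583 / -3.0445 = 0.47899 → 47.90% Rw-190, 52.10% Rw-193.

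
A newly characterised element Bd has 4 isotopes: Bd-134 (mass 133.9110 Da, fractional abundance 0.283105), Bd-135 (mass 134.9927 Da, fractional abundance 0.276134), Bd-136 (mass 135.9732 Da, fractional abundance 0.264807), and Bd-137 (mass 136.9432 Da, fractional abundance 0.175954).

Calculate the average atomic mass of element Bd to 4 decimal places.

135.2893 Da

Weight each isotope mass by its fractional abundance: 0.283105 × 133.9110 + 0.276134 × 134.9927 + 0.264807 × 135.9732 + 0.175954 × 136.9432
= 37.91087 + 37.27607 + 36.00666 + 24.09570 = 135.28930 Da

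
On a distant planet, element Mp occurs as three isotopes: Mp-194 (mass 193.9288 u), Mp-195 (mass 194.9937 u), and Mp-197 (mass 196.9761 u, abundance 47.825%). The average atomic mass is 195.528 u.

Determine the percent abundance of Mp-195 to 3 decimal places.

The remaining 52.175% is split between Mp-194 (fraction x) and Mp-195 (fraction 0.52175 − x).
Substituting: 193.9288x + 194.9937(0.52175 − x) = 101.324180175
(193.9288 − 194.9937)x = -0.4137828  ⇒  x = 0.38856, y = 0.13319
Mp-194: 38.856%, Mp-195: 13.319%.

13.319%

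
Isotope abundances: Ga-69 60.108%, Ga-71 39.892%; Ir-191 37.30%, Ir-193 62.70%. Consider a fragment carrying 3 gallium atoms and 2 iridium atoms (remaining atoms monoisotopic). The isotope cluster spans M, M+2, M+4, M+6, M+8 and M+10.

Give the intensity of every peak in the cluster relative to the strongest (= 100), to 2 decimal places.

9.22 : 49.38 : 100.00 : 95.57 : 43.51 : 7.62

Gallium pattern (n=3): 0.2171685 : 0.432386 : 0.2869625 : 0.063483
Iridium pattern (n=2): 0.139129 : 0.467742 : 0.393129
Convolve the two distributions (both contribute in 2-u steps):
  M: 0.2171685×0.139129 = 0.030214
  M+2: 0.2171685×0.467742 + 0.432386×0.139129 = 0.161736
  M+4: 0.2171685×0.393129 + 0.432386×0.467742 + 0.2869625×0.139129 = 0.327545
  M+6: 0.432386×0.393129 + 0.2869625×0.467742 + 0.063483×0.139129 = 0.313040
  M+8: 0.2869625×0.393129 + 0.063483×0.467742 = 0.142507
  M+10: 0.063483×0.393129 = 0.024957
Scale to base peak (0.327545) = 100: 9.22 : 49.38 : 100.00 : 95.57 : 43.51 : 7.62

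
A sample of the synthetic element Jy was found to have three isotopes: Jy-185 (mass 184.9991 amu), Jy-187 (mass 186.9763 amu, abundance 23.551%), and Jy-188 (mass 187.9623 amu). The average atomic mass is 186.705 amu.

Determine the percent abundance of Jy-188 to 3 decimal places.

41.855%

Let x and y be the fractions of Jy-185 and Jy-188. Then x + y = 1 − 0.23551 = 0.76449 and 184.9991x + 187.9623y = 186.705 − 0.23551×186.9763 = 142.670211587.
Substituting: 184.9991x + 187.9623(0.76449 − x) = 142.670211587
(184.9991 − 187.9623)x = -1.02508714  ⇒  x = 0.34594, y = 0.41855
Jy-185: 34.594%, Jy-188: 41.855%.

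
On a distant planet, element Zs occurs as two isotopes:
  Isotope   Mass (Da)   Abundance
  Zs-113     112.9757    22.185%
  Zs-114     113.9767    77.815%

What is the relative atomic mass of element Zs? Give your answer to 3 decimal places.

113.755 Da

Average mass = Σ (abundance × isotope mass) = 0.22185 × 112.9757 + 0.77815 × 113.9767
= 25.06366 + 88.69097 = 113.75463 Da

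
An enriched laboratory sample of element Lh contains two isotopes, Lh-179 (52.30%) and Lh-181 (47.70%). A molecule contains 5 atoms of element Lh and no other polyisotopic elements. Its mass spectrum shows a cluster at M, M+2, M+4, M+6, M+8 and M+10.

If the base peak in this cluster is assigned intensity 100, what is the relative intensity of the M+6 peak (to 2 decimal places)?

91.20

Term probabilities: M 0.0391, M+2 0.1784, M+4 0.3255, M+6 0.2969, M+8 0.1354, M+10 0.0247. Base peak = M+4.
P(M+4) = C(5,2) × 0.5230^3 × 0.4770^2 = 10 × 0.14305567 × 0.227529 = 0.325493 (base)
P(M+6) = C(5,3) × 0.5230^2 × 0.4770^3 = 10 × 0.273529 × 0.10853133 = 0.296865
Relative intensity = 0.296865 / 0.325493 × 100 = 91.20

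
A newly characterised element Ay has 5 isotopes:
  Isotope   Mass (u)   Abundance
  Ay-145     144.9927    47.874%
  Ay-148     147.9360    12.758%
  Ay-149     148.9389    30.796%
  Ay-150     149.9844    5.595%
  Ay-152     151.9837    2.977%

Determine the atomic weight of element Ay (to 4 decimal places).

Average mass = Σ (abundance × isotope mass) = 0.47874 × 144.9927 + 0.12758 × 147.9360 + 0.30796 × 148.9389 + 0.05595 × 149.9844 + 0.02977 × 151.9837
= 69.41381 + 18.87367 + 45.86722 + 8.39163 + 4.52455 = 147.07088 u

147.0709 u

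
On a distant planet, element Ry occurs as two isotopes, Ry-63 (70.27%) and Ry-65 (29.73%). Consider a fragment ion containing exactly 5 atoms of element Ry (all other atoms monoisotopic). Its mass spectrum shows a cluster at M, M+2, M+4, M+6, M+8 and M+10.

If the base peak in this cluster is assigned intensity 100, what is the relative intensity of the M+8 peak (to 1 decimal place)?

Term probabilities: M 0.1713, M+2 0.3624, M+4 0.3067, M+6 0.1298, M+8 0.0274, M+10 0.0023. Base peak = M+2.
P(M+2) = C(5,1) × 0.7027^4 × 0.2973^1 = 5 × 0.24382589 × 0.2973 = 0.362447 (base)
P(M+8) = C(5,4) × 0.7027^1 × 0.2973^4 = 5 × 0.7027 × 0.00781231 = 0.027449
Relative intensity = 0.027449 / 0.362447 × 100 = 7.6

7.6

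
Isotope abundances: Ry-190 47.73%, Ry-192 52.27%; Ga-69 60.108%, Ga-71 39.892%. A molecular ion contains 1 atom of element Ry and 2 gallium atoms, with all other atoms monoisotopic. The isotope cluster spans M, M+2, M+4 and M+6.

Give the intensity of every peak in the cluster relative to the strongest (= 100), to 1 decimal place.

Element Ry pattern (n=1): 0.4773 : 0.5227
Gallium pattern (n=2): 0.36129717 : 0.47956567 : 0.15913717
Convolve the two distributions (both contribute in 2-u steps):
  M: 0.4773×0.36129717 = 0.172447
  M+2: 0.4773×0.47956567 + 0.5227×0.36129717 = 0.417747
  M+4: 0.4773×0.15913717 + 0.5227×0.47956567 = 0.326625
  M+6: 0.5227×0.15913717 = 0.083181
Scale to base peak (0.417747) = 100: 41.3 : 100.0 : 78.2 : 19.9

41.3 : 100.0 : 78.2 : 19.9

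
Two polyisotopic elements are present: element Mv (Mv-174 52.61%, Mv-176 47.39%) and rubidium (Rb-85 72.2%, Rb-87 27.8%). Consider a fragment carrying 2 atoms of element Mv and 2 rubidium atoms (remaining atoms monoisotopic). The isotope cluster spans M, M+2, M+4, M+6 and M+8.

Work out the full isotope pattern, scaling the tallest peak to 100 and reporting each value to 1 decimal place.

Element Mv pattern (n=2): 0.27678121 : 0.49863758 : 0.22458121
Rubidium pattern (n=2): 0.521284 : 0.401432 : 0.077284
Convolve the two distributions (both contribute in 2-u steps):
  M: 0.27678121×0.521284 = 0.144282
  M+2: 0.27678121×0.401432 + 0.49863758×0.521284 = 0.371041
  M+4: 0.27678121×0.077284 + 0.49863758×0.401432 + 0.22458121×0.521284 = 0.338630
  M+6: 0.49863758×0.077284 + 0.22458121×0.401432 = 0.128691
  M+8: 0.22458121×0.077284 = 0.017357
Scale to base peak (0.371041) = 100: 38.9 : 100.0 : 91.3 : 34.7 : 4.7

38.9 : 100.0 : 91.3 : 34.7 : 4.7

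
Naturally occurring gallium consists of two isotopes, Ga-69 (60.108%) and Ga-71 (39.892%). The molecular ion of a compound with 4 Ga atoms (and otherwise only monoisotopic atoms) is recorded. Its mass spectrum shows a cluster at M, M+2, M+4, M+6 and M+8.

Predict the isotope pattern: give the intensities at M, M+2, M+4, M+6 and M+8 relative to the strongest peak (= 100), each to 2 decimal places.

37.67 : 100.00 : 99.55 : 44.05 : 7.31

Each Ga atom is independently Ga-69 (p = 0.60108) or Ga-71 (q = 0.39892); the cluster is the binomial expansion (p + q)^4.
P(M) = 0.60108^4 = 0.130536
P(M+2) = 4 × 0.60108^3 × 0.39892^1 = 0.346531
P(M+4) = 6 × 0.60108^2 × 0.39892^2 = 0.344975
P(M+6) = 4 × 0.60108^1 × 0.39892^3 = 0.152633
P(M+8) = 0.39892^4 = 0.025325
The M+2 peak is largest (0.346531); scaling to 100 gives 37.67 : 100.00 : 99.55 : 44.05 : 7.31.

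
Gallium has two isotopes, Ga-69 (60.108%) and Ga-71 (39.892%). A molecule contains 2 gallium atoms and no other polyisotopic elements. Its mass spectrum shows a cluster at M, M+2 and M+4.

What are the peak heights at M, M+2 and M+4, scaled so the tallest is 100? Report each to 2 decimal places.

Expanding (0.60108 + 0.39892)^2:
P(M) = 0.60108^2 = 0.361297
P(M+2) = 2 × 0.60108^1 × 0.39892^1 = 0.479566
P(M+4) = 0.39892^2 = 0.159137
The M+2 peak is largest (0.479566); scaling to 100 gives 75.34 : 100.00 : 33.18.

75.34 : 100.00 : 33.18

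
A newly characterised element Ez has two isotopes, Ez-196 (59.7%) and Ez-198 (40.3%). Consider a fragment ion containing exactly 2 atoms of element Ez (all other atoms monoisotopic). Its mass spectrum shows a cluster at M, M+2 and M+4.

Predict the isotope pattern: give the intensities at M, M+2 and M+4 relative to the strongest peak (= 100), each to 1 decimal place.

The 2 Ez atoms are independent, so intensities follow the terms of (0.597 + 0.403)^2.
P(M) = 0.597^2 = 0.356409
P(M+2) = 2 × 0.597^1 × 0.403^1 = 0.481182
P(M+4) = 0.403^2 = 0.162409
The M+2 peak is largest (0.481182); scaling to 100 gives 74.1 : 100.0 : 33.8.

74.1 : 100.0 : 33.8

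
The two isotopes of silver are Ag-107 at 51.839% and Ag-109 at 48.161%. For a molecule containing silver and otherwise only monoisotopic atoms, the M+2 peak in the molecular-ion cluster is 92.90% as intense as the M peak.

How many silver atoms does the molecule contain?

For n independent Ag atoms, I(M+2)/I(M) = n · (abundance Ag-109) / (abundance Ag-107) = n · 0.48161/0.51839.
n = 0.9290 × 0.51839/0.48161 = 1.00 ≈ 1

1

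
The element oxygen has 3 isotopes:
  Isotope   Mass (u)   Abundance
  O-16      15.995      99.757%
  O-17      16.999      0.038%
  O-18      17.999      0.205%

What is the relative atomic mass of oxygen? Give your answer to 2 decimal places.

The abundance-weighted mean is 0.99757 × 15.995 + 0.00038 × 16.999 + 0.00205 × 17.999
= 15.9561 + 0.0065 + 0.0369 = 15.9995 u

16.00 u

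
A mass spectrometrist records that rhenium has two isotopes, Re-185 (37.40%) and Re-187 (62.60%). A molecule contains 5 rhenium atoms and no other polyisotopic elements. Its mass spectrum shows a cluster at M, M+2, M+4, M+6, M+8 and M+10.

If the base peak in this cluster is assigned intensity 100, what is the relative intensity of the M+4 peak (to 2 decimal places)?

59.74

Term probabilities: M 0.0073, M+2 0.0612, M+4 0.2050, M+6 0.3431, M+8 0.2872, M+10 0.0961. Base peak = M+6.
P(M+6) = C(5,3) × 0.3740^2 × 0.6260^3 = 10 × 0.139876 × 0.24531438 = 0.343136 (base)
P(M+4) = C(5,2) × 0.3740^3 × 0.6260^2 = 10 × 0.05231362 × 0.391876 = 0.205005
Relative intensity = 0.205005 / 0.343136 × 100 = 59.74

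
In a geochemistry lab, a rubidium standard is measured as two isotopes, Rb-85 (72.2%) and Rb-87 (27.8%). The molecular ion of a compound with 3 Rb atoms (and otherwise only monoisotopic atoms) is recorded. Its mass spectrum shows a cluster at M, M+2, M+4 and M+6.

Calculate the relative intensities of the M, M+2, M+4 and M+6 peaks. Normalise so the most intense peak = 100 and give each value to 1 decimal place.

86.6 : 100.0 : 38.5 : 4.9

Expanding (0.722 + 0.278)^3:
P(M) = 0.722^3 = 0.376367
P(M+2) = 3 × 0.722^2 × 0.278^1 = 0.434751
P(M+4) = 3 × 0.722^1 × 0.278^2 = 0.167397
P(M+6) = 0.278^3 = 0.021485
The M+2 peak is largest (0.434751); scaling to 100 gives 86.6 : 100.0 : 38.5 : 4.9.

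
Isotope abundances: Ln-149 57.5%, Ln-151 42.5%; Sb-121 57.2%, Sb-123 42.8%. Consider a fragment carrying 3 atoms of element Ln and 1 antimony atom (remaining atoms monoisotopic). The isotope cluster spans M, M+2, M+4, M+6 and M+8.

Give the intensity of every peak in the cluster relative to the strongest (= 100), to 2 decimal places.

30.32 : 89.92 : 100.00 : 49.43 : 9.16

Element Ln pattern (n=3): 0.19010937 : 0.42154687 : 0.31157813 : 0.07676563
Antimony pattern (n=1): 0.5720 : 0.4280
Convolve the two distributions (both contribute in 2-u steps):
  M: 0.19010937×0.5720 = 0.108743
  M+2: 0.19010937×0.4280 + 0.42154687×0.5720 = 0.322492
  M+4: 0.42154687×0.4280 + 0.31157813×0.5720 = 0.358645
  M+6: 0.31157813×0.4280 + 0.07676563×0.5720 = 0.177265
  M+8: 0.07676563×0.4280 = 0.032856
Scale to base peak (0.358645) = 100: 30.32 : 89.92 : 100.00 : 49.43 : 9.16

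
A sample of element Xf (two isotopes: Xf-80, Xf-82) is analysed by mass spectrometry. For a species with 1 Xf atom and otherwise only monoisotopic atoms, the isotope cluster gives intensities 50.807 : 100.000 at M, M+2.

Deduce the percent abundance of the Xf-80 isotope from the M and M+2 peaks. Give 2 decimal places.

Let p = fractional abundance of Xf-80. I(M+2)/I(M) = [C(1,1)·p^0·(1−p)] / p^1 = 1·(1−p)/p = 100.000/50.807 = 1.9682
(1−p)/p = 1.9682/1 = 1.9682  ⇒  p = 1/(1 + 1.9682) = 0.3369
Xf-80: 33.69%, Xf-82: 66.31%.

33.69%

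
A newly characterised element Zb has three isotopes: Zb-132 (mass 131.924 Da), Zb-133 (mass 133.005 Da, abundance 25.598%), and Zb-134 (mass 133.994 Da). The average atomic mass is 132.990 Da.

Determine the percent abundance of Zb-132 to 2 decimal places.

36.27%

The remaining 74.402% is split between Zb-132 (fraction x) and Zb-134 (fraction 0.74402 − x).
Substituting: 131.924x + 133.994(0.74402 − x) = 98.9433801
(131.924 − 133.994)x = -0.75083578  ⇒  x = 0.36272, y = 0.38130
Zb-132: 36.27%, Zb-134: 38.13%.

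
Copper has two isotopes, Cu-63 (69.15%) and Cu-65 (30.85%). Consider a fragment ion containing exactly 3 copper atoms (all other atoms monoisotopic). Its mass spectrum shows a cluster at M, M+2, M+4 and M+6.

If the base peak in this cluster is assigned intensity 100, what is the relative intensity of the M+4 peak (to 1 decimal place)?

44.6

(0.6915 + 0.3085)^3 gives M 0.3307, M+2 0.4425, M+4 0.1974, M+6 0.0294; the largest is M+2.
P(M+2) = C(3,1) × 0.6915^2 × 0.3085^1 = 3 × 0.47817225 × 0.3085 = 0.442548 (base)
P(M+4) = C(3,2) × 0.6915^1 × 0.3085^2 = 3 × 0.6915 × 0.09517225 = 0.197435
Relative intensity = 0.197435 / 0.442548 × 100 = 44.6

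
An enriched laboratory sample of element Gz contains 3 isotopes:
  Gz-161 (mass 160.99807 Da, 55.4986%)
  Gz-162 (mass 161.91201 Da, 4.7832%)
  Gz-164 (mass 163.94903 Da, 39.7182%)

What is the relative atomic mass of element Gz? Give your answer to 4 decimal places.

Weight each isotope mass by its fractional abundance: 0.554986 × 160.99807 + 0.047832 × 161.91201 + 0.397182 × 163.94903
= 89.351675 + 7.744575 + 65.117604 = 162.213854 Da

162.2139 Da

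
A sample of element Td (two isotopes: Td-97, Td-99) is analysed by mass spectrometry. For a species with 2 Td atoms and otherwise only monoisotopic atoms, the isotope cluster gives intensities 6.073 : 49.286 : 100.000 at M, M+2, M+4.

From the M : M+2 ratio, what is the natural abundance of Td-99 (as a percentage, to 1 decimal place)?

80.2%

Let p = fractional abundance of Td-97. I(M+2)/I(M) = [C(2,1)·p^1·(1−p)] / p^2 = 2·(1−p)/p = 49.286/6.073 = 8.1156
(1−p)/p = 8.1156/2 = 4.0578  ⇒  p = 1/(1 + 4.0578) = 0.1977
Td-97: 19.8%, Td-99: 80.2%.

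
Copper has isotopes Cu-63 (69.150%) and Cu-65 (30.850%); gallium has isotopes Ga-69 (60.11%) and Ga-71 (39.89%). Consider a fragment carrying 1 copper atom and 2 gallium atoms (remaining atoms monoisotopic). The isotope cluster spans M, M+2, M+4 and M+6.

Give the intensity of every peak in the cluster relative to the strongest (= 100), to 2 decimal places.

Copper pattern (n=1): 0.6915 : 0.3085
Gallium pattern (n=2): 0.36132121 : 0.47955758 : 0.15912121
Convolve the two distributions (both contribute in 2-u steps):
  M: 0.6915×0.36132121 = 0.249854
  M+2: 0.6915×0.47955758 + 0.3085×0.36132121 = 0.443082
  M+4: 0.6915×0.15912121 + 0.3085×0.47955758 = 0.257976
  M+6: 0.3085×0.15912121 = 0.049089
Scale to base peak (0.443082) = 100: 56.39 : 100.00 : 58.22 : 11.08

56.39 : 100.00 : 58.22 : 11.08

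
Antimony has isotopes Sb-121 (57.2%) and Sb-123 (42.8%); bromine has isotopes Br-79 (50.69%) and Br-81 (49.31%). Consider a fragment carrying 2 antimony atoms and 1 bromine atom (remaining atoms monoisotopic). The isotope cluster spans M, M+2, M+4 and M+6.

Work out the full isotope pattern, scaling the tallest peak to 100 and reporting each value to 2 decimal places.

Antimony pattern (n=2): 0.327184 : 0.489632 : 0.183184
Bromine pattern (n=1): 0.5069 : 0.4931
Convolve the two distributions (both contribute in 2-u steps):
  M: 0.327184×0.5069 = 0.165850
  M+2: 0.327184×0.4931 + 0.489632×0.5069 = 0.409529
  M+4: 0.489632×0.4931 + 0.183184×0.5069 = 0.334294
  M+6: 0.183184×0.4931 = 0.090328
Scale to base peak (0.409529) = 100: 40.50 : 100.00 : 81.63 : 22.06

40.50 : 100.00 : 81.63 : 22.06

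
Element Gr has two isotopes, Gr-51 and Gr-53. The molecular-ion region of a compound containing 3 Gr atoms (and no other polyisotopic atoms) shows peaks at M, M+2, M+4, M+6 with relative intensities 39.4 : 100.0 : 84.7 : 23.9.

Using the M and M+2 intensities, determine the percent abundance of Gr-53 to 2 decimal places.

45.83%

If p is the fraction of Gr that is Gr-51, then I(M+2)/I(M) = [C(3,1)·p^2·(1−p)] / p^3 = 3·(1−p)/p = 100.0/39.4 = 2.5381
(1−p)/p = 2.5381/3 = 0.8460  ⇒  p = 1/(1 + 0.8460) = 0.5417
Gr-51: 54.17%, Gr-53: 45.83%.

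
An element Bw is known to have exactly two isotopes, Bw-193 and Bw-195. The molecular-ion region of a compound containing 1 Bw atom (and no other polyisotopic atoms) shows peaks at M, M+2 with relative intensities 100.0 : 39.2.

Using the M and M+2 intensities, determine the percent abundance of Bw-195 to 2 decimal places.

28.16%

Let p = fractional abundance of Bw-193. I(M+2)/I(M) = [C(1,1)·p^0·(1−p)] / p^1 = 1·(1−p)/p = 39.2/100.0 = 0.3920
(1−p)/p = 0.3920/1 = 0.3920  ⇒  p = 1/(1 + 0.3920) = 0.7184
Bw-193: 71.84%, Bw-195: 28.16%.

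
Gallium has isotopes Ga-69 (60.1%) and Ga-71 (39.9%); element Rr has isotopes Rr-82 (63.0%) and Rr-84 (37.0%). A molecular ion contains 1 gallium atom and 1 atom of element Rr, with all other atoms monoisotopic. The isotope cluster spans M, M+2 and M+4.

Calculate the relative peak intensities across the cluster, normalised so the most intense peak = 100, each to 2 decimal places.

Gallium pattern (n=1): 0.6010 : 0.3990
Element Rr pattern (n=1): 0.6300 : 0.3700
Convolve the two distributions (both contribute in 2-u steps):
  M: 0.6010×0.6300 = 0.378630
  M+2: 0.6010×0.3700 + 0.3990×0.6300 = 0.473740
  M+4: 0.3990×0.3700 = 0.147630
Scale to base peak (0.473740) = 100: 79.92 : 100.00 : 31.16

79.92 : 100.00 : 31.16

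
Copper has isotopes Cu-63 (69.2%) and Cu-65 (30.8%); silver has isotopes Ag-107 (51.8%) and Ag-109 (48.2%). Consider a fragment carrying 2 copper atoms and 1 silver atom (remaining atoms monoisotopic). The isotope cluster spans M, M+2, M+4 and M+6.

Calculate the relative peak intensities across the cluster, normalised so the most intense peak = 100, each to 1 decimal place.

54.9 : 100.0 : 56.4 : 10.1

Copper pattern (n=2): 0.478864 : 0.426272 : 0.094864
Silver pattern (n=1): 0.5180 : 0.4820
Convolve the two distributions (both contribute in 2-u steps):
  M: 0.478864×0.5180 = 0.248052
  M+2: 0.478864×0.4820 + 0.426272×0.5180 = 0.451621
  M+4: 0.426272×0.4820 + 0.094864×0.5180 = 0.254603
  M+6: 0.094864×0.4820 = 0.045724
Scale to base peak (0.451621) = 100: 54.9 : 100.0 : 56.4 : 10.1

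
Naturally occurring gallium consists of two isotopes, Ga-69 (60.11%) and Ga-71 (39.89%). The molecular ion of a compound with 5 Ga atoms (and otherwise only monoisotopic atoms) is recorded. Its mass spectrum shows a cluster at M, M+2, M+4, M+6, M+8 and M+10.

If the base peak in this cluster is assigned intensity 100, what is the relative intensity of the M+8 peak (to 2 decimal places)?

Term probabilities: M 0.0785, M+2 0.2604, M+4 0.3456, M+6 0.2293, M+8 0.0761, M+10 0.0101. Base peak = M+4.
P(M+4) = C(5,2) × 0.6011^3 × 0.3989^2 = 10 × 0.21719018 × 0.15912121 = 0.345596 (base)
P(M+8) = C(5,4) × 0.6011^1 × 0.3989^4 = 5 × 0.6011 × 0.02531956 = 0.076098
Relative intensity = 0.076098 / 0.345596 × 100 = 22.02

22.02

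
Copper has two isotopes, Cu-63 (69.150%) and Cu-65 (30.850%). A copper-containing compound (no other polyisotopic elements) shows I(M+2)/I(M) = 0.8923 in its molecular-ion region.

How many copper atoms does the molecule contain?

2

The M+2/M ratio from n Cu atoms is n · q/p = n · 0.30850/0.69150.
n = 0.8923 × 0.69150/0.30850 = 2.00 ≈ 2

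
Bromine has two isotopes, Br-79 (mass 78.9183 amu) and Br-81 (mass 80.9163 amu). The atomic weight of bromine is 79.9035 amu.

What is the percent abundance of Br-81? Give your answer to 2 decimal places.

Let x be the fractional abundance of Br-79; then Br-81 has abundance 1 − x.
78.9183·x + 80.9163·(1 − x) = 79.9035
(78.9183 − 80.9163)·x = 79.9035 − 80.9163
x = -1.0128 / -1.9980 = 0.50691 → 50.69% Br-79, 49.31% Br-81.

49.31%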